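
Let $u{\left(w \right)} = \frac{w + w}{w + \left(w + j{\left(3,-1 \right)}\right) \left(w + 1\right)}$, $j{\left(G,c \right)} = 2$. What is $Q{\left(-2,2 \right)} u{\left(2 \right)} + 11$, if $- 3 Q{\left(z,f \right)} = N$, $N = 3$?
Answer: $\frac{75}{7} \approx 10.714$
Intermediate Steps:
$Q{\left(z,f \right)} = -1$ ($Q{\left(z,f \right)} = \left(- \frac{1}{3}\right) 3 = -1$)
$u{\left(w \right)} = \frac{2 w}{w + \left(1 + w\right) \left(2 + w\right)}$ ($u{\left(w \right)} = \frac{w + w}{w + \left(w + 2\right) \left(w + 1\right)} = \frac{2 w}{w + \left(2 + w\right) \left(1 + w\right)} = \frac{2 w}{w + \left(1 + w\right) \left(2 + w\right)}$)
$Q{\left(-2,2 \right)} u{\left(2 \right)} + 11 = - \frac{2 \cdot 2}{2 + 2^{2} + 4 \cdot 2} + 11 = - \frac{2 \cdot 2}{2 + 4 + 8} + 11 = - \frac{2 \cdot 2}{14} + 11 = \left(-1\right) \frac{2}{7} + 11 = - \frac{2}{7} + 11 = \frac{75}{7}$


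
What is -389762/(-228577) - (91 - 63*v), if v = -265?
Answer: -3836503760/228577 ≈ -16784.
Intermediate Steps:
-389762/(-228577) - (91 - 63*v) = -389762/(-228577) - (91 - 63*(-265)) = -389762*(-1/228577) - (91 + 16695) = 389762/228577 - 1*16786 = 389762/228577 - 16786 = -3836503760/228577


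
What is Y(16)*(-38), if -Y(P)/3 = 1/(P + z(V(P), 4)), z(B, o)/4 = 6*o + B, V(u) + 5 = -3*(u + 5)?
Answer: -57/80 ≈ -0.71250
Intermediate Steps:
V(u) = -20 - 3*u (V(u) = -5 - 3*(u + 5) = -5 - 3*(5 + u) = -5 + (-15 - 3*u) = -20 - 3*u)
z(B, o) = 4*B + 24*o (z(B, o) = 4*(6*o + B) = 4*(B + 6*o) = 4*B + 24*o)
Y(P) = -3/(16 - 11*P) (Y(P) = -3/(P + (4*(-20 - 3*P) + 24*4)) = -3/(P + ((-80 - 12*P) + 96)) = -3/(P + (16 - 12*P)) = -3/(16 - 11*P))
Y(16)*(-38) = (3/(-16 + 11*16))*(-38) = (3/(-16 + 176))*(-38) = (3/160)*(-38) = -57/80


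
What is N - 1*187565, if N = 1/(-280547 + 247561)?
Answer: -6187019091/32986 ≈ -1.8757e+5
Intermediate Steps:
N = -1/32986 (N = 1/(-32986) = -1/32986 ≈ -3.0316e-5)
N - 1*187565 = -1/32986 - 1*187565 = -1/32986 - 187565 = -6187019091/32986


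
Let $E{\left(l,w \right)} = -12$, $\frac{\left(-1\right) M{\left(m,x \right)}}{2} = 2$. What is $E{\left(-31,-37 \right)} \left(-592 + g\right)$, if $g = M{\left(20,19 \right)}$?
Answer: $7152$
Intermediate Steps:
$M{\left(m,x \right)} = -4$ ($M{\left(m,x \right)} = \left(-2\right) 2 = -4$)
$g = -4$
$E{\left(-31,-37 \right)} \left(-592 + g\right) = - 12 \left(-592 - 4\right) = \left(-12\right) \left(-596\right) = 7152$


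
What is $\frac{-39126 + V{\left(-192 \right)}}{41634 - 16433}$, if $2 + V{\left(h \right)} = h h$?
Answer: $- \frac{2264}{25201} \approx -0.089838$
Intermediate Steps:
$V{\left(h \right)} = -2 + h^{2}$ ($V{\left(h \right)} = -2 + h h = -2 + h^{2}$)
$\frac{-39126 + V{\left(-192 \right)}}{41634 - 16433} = \frac{-39126 - \left(2 - \left(-192\right)^{2}\right)}{41634 - 16433} = \frac{-39126 + \left(-2 + 36864\right)}{25201} = \left(-39126 + 36862\right) \frac{1}{25201} = \left(-2264\right) \frac{1}{25201} = - \frac{2264}{25201}$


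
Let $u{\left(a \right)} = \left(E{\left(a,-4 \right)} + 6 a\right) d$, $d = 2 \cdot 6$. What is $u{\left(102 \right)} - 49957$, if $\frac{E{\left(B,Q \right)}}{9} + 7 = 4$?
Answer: $-42937$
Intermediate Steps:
$E{\left(B,Q \right)} = -27$ ($E{\left(B,Q \right)} = -63 + 9 \cdot 4 = -63 + 36 = -27$)
$d = 12$
$u{\left(a \right)} = -324 + 72 a$ ($u{\left(a \right)} = \left(-27 + 6 a\right) 12 = -324 + 72 a$)
$u{\left(102 \right)} - 49957 = \left(-324 + 72 \cdot 102\right) - 49957 = \left(-324 + 7344\right) - 49957 = 7020 - 49957 = -42937$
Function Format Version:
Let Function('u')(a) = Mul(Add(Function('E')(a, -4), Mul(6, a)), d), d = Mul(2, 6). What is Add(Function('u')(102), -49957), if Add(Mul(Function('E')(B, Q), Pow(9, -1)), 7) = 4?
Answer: -42937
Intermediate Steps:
Function('E')(B, Q) = -27 (Function('E')(B, Q) = Add(-63, Mul(9, 4)) = Add(-63, 36) = -27)
d = 12
Function('u')(a) = Add(-324, Mul(72, a)) (Function('u')(a) = Mul(Add(-27, Mul(6, a)), 12) = Add(-324, Mul(72, a)))
Add(Function('u')(102), -49957) = Add(Add(-324, Mul(72, 102)), -49957) = Add(Add(-324, 7344), -49957) = Add(7020, -49957) = -42937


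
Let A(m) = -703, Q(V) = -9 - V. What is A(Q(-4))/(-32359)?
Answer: 703/32359 ≈ 0.021725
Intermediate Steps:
A(Q(-4))/(-32359) = -703/(-32359) = -703*(-1/32359) = 703/32359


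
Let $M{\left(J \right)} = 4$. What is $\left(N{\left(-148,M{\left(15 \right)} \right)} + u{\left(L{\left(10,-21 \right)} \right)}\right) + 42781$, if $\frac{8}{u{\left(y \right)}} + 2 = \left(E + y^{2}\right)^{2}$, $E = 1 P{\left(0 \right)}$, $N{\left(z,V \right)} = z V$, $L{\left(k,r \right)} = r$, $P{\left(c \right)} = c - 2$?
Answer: $\frac{8130621899}{192719} \approx 42189.0$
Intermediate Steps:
$P{\left(c \right)} = -2 + c$
$N{\left(z,V \right)} = V z$
$E = -2$ ($E = 1 \left(-2 + 0\right) = 1 \left(-2\right) = -2$)
$u{\left(y \right)} = \frac{8}{-2 + \left(-2 + y^{2}\right)^{2}}$
$\left(N{\left(-148,M{\left(15 \right)} \right)} + u{\left(L{\left(10,-21 \right)} \right)}\right) + 42781 = \left(4 \left(-148\right) + \frac{8}{-2 + \left(-2 + \left(-21\right)^{2}\right)^{2}}\right) + 42781 = \left(-592 + \frac{8}{-2 + \left(-2 + 441\right)^{2}}\right) + 42781 = \left(-592 + \frac{8}{-2 + 439^{2}}\right) + 42781 = \left(-592 + \frac{8}{-2 + 192721}\right) + 42781 = \left(-592 + \frac{8}{192719}\right) + 42781 = - \frac{114089640}{192719} + 42781 = \frac{8130621899}{192719}$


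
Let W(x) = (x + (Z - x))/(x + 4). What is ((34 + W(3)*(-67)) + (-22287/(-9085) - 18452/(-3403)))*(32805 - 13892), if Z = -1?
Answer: 9155381474402/9409295 ≈ 9.7302e+5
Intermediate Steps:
W(x) = -1/(4 + x) (W(x) = (x + (-1 - x))/(x + 4) = -1/(4 + x))
((34 + W(3)*(-67)) + (-22287/(-9085) - 18452/(-3403)))*(32805 - 13892) = ((34 - 1/(4 + 3)*(-67)) + (-22287/(-9085) - 18452/(-3403)))*(32805 - 13892) = ((34 - 1/7*(-67)) + (-22287*(-1/9085) - 18452*(-1/3403)))*18913 = ((34 - 1*1/7*(-67)) + (969/395 + 18452/3403))*18913 = ((34 - 1/7*(-67)) + 10586047/1344185)*18913 = ((34 + 67/7) + 10586047/1344185)*18913 = (305/7 + 10586047/1344185)*18913 = (484078754/9409295)*18913 = 9155381474402/9409295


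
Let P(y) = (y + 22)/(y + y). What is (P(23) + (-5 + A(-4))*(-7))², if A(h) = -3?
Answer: 6869641/2116 ≈ 3246.5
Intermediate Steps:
P(y) = (22 + y)/(2*y) (P(y) = (22 + y)/((2*y)) = (22 + y)*(1/(2*y)) = (22 + y)/(2*y))
(P(23) + (-5 + A(-4))*(-7))² = ((½)*(22 + 23)/23 + (-5 - 3)*(-7))² = ((½)*(1/23)*45 - 8*(-7))² = (45/46 + 56)² = (2621/46)² = 6869641/2116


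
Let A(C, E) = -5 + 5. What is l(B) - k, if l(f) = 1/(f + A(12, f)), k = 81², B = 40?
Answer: -262439/40 ≈ -6561.0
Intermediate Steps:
k = 6561
A(C, E) = 0
l(f) = 1/f (l(f) = 1/(f + 0) = 1/f)
l(B) - k = 1/40 - 1*6561 = 1/40 - 6561 = -262439/40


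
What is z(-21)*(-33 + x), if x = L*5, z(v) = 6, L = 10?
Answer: 102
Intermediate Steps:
x = 50 (x = 10*5 = 50)
z(-21)*(-33 + x) = 6*(-33 + 50) = 6*17 = 102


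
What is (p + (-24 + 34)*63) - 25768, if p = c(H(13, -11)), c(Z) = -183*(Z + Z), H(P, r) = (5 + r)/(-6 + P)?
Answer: -173770/7 ≈ -24824.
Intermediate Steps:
H(P, r) = (5 + r)/(-6 + P)
c(Z) = -366*Z
p = 2196/7 (p = -366*(5 - 11)/(-6 + 13) = -366*(-6)/7 = -366*(-6/7) = 2196/7 ≈ 313.71)
(p + (-24 + 34)*63) - 25768 = (2196/7 + (-24 + 34)*63) - 25768 = (2196/7 + 10*63) - 25768 = (2196/7 + 630) - 25768 = 6606/7 - 25768 = -173770/7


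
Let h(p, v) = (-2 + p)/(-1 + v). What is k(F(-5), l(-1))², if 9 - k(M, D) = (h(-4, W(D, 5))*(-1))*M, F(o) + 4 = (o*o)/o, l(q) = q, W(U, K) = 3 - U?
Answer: 729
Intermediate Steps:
h(p, v) = (-2 + p)/(-1 + v)
F(o) = -4 + o (F(o) = -4 + (o*o)/o = -4 + o²/o = -4 + o)
k(M, D) = 9 - 6*M/(2 - D) (k(M, D) = 9 - ((-2 - 4)/(-1 + (3 - D)))*(-1)*M = 9 - (-6/(2 - D))*(-1)*M = 9 - -6/(2 - D)*(-1)*M = 9 - 6/(2 - D)*M = 9 - 6*M/(2 - D))
k(F(-5), l(-1))² = (3*(-6 + 2*(-4 - 5) + 3*(-1))/(-2 - 1))² = (3*(-6 + 2*(-9) - 3)/(-3))² = (3*(-⅓)*(-6 - 18 - 3))² = (3*(-⅓)*(-27))² = 27² = 729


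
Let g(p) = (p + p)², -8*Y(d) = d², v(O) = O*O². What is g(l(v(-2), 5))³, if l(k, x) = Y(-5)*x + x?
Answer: 377149515625/4096 ≈ 9.2078e+7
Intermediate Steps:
v(O) = O³
Y(d) = -d²/8
l(k, x) = -17*x/8 (l(k, x) = (-⅛*(-5)²)*x + x = (-⅛*25)*x + x = -25*x/8 + x = -17*x/8)
g(p) = 4*p² (g(p) = (2*p)² = 4*p²)
g(l(v(-2), 5))³ = (4*(-17/8*5)²)³ = (4*(-85/8)²)³ = (4*(7225/64))³ = (7225/16)³ = 377149515625/4096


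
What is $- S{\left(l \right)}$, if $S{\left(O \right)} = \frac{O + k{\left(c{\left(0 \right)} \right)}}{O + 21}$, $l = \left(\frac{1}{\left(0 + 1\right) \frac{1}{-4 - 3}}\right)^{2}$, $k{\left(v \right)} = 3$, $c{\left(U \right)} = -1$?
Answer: $- \frac{26}{35} \approx -0.74286$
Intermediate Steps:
$l = 49$ ($l = \left(\frac{1}{1 \frac{1}{-7}}\right)^{2} = \left(\frac{1}{1 \left(- \frac{1}{7}\right)}\right)^{2} = \left(\frac{1}{- \frac{1}{7}}\right)^{2} = \left(-7\right)^{2} = 49$)
$S{\left(O \right)} = \frac{3 + O}{21 + O}$ ($S{\left(O \right)} = \frac{O + 3}{O + 21} = \frac{3 + O}{21 + O}$)
$- S{\left(l \right)} = - \frac{3 + 49}{21 + 49} = - \frac{52}{70} = \left(-1\right) \frac{26}{35} = - \frac{26}{35}$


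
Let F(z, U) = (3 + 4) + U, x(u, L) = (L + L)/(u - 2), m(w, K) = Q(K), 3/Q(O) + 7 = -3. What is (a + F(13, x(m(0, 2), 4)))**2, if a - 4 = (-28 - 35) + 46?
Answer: 47524/529 ≈ 89.837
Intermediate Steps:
Q(O) = -3/10 (Q(O) = 3/(-7 - 3) = 3/(-10) = 3*(-1/10) = -3/10)
m(w, K) = -3/10
x(u, L) = 2*L/(-2 + u) (x(u, L) = (2*L)/(-2 + u) = 2*L/(-2 + u))
a = -13 (a = 4 + ((-28 - 35) + 46) = 4 + (-63 + 46) = 4 - 17 = -13)
F(z, U) = 7 + U
(a + F(13, x(m(0, 2), 4)))**2 = (-13 + (7 + 2*4/(-2 - 3/10)))**2 = (-13 + (7 + 2*4/(-23/10)))**2 = (-13 + (7 + 2*4*(-10/23)))**2 = (-13 + (7 - 80/23))**2 = (-13 + 81/23)**2 = (-218/23)**2 = 47524/529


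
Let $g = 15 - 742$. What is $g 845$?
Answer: $-614315$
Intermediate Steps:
$g = -727$
$g 845 = \left(-727\right) 845 = -614315$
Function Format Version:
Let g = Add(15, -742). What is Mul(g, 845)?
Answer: -614315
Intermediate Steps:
g = -727
Mul(g, 845) = Mul(-727, 845) = -614315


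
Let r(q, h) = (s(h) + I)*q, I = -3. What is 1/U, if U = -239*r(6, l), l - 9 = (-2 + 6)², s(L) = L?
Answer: -1/31548 ≈ -3.1698e-5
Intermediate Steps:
l = 25 (l = 9 + (-2 + 6)² = 9 + 4² = 9 + 16 = 25)
r(q, h) = q*(-3 + h) (r(q, h) = (h - 3)*q = (-3 + h)*q = q*(-3 + h))
U = -31548 (U = -1434*(-3 + 25) = -1434*22 = -239*132 = -31548)
1/U = 1/(-31548) = -1/31548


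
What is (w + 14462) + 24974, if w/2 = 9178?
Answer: 57792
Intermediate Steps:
w = 18356 (w = 2*9178 = 18356)
(w + 14462) + 24974 = (18356 + 14462) + 24974 = 32818 + 24974 = 57792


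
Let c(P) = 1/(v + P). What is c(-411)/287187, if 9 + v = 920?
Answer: 1/143593500 ≈ 6.9641e-9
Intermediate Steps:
v = 911 (v = -9 + 920 = 911)
c(P) = 1/(911 + P)
c(-411)/287187 = 1/((911 - 411)*287187) = (1/287187)/500 = (1/500)*(1/287187) = 1/143593500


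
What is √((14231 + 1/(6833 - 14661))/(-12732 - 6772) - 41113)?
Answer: I*√14974623511491083909/19084664 ≈ 202.77*I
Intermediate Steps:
√((14231 + 1/(6833 - 14661))/(-12732 - 6772) - 41113) = √((14231 + 1/(-7828))/(-19504) - 41113) = √((14231 - 1/7828)*(-1/19504) - 41113) = √((111400267/7828)*(-1/19504) - 41113) = √(-111400267/152677312 - 41113) = √(-6277133728523/152677312) = I*√14974623511491083909/19084664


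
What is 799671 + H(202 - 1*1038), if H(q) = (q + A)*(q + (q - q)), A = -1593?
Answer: 2830315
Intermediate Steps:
H(q) = q*(-1593 + q) (H(q) = (q - 1593)*(q + (q - q)) = (-1593 + q)*(q + 0) = (-1593 + q)*q = q*(-1593 + q))
799671 + H(202 - 1*1038) = 799671 + (202 - 1*1038)*(-1593 + (202 - 1*1038)) = 799671 + (202 - 1038)*(-1593 + (202 - 1038)) = 799671 - 836*(-1593 - 836) = 799671 - 836*(-2429) = 799671 + 2030644 = 2830315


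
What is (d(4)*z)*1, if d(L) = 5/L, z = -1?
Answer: -5/4 ≈ -1.2500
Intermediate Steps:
(d(4)*z)*1 = ((5/4)*(-1))*1 = -5/4*1 = -5/4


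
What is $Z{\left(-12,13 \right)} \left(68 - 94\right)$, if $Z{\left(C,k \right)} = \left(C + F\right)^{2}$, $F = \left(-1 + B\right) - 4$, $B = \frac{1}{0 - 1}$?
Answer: $-8424$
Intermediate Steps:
$B = -1$ ($B = \frac{1}{-1} = -1$)
$F = -6$ ($F = \left(-1 - 1\right) - 4 = -2 - 4 = -6$)
$Z{\left(C,k \right)} = \left(-6 + C\right)^{2}$ ($Z{\left(C,k \right)} = \left(C - 6\right)^{2} = \left(-6 + C\right)^{2}$)
$Z{\left(-12,13 \right)} \left(68 - 94\right) = \left(-6 - 12\right)^{2} \left(68 - 94\right) = \left(-18\right)^{2} \left(-26\right) = 324 \left(-26\right) = -8424$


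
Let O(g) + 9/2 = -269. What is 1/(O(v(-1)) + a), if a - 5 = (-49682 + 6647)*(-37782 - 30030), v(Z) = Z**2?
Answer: 2/5836578303 ≈ 3.4267e-10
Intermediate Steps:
O(g) = -547/2 (O(g) = -9/2 - 269 = -547/2)
a = 2918289425 (a = 5 + (-49682 + 6647)*(-37782 - 30030) = 5 - 43035*(-67812) = 5 + 2918289420 = 2918289425)
1/(O(v(-1)) + a) = 1/(-547/2 + 2918289425) = 1/(5836578303/2) = 2/5836578303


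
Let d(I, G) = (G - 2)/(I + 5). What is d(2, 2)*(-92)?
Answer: 0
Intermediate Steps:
d(I, G) = (-2 + G)/(5 + I)
d(2, 2)*(-92) = ((-2 + 2)/(5 + 2))*(-92) = (0/7)*(-92) = ((1/7)*0)*(-92) = 0*(-92) = 0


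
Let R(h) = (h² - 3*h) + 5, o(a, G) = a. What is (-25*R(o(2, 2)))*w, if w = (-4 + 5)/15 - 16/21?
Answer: 365/7 ≈ 52.143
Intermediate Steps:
w = -73/105 (w = 1*(1/15) - 16*1/21 = 1/15 - 16/21 = -73/105 ≈ -0.69524)
R(h) = 5 + h² - 3*h
(-25*R(o(2, 2)))*w = -25*(5 + 2² - 3*2)*(-73/105) = -25*(5 + 4 - 6)*(-73/105) = -25*3*(-73/105) = -75*(-73/105) = 365/7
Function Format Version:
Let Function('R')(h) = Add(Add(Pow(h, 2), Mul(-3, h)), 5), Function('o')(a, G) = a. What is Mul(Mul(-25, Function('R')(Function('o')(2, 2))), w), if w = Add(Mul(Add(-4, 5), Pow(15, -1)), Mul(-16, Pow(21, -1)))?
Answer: Rational(365, 7) ≈ 52.143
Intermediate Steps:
w = Rational(-73, 105) (w = Add(Mul(1, Rational(1, 15)), Mul(-16, Rational(1, 21))) = Add(Rational(1, 15), Rational(-16, 21)) = Rational(-73, 105) ≈ -0.69524)
Function('R')(h) = Add(5, Pow(h, 2), Mul(-3, h))
Mul(Mul(-25, Function('R')(Function('o')(2, 2))), w) = Mul(Mul(-25, Add(5, Pow(2, 2), Mul(-3, 2))), Rational(-73, 105)) = Mul(Mul(-25, Add(5, 4, -6)), Rational(-73, 105)) = Mul(Mul(-25, 3), Rational(-73, 105)) = Mul(-75, Rational(-73, 105)) = Rational(365, 7)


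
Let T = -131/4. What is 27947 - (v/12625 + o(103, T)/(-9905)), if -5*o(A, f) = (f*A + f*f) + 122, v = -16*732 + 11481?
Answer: 11183352339571/400162000 ≈ 27947.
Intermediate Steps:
T = -131/4 (T = -131*¼ = -131/4 ≈ -32.750)
v = -231 (v = -11712 + 11481 = -231)
o(A, f) = -122/5 - f²/5 - A*f/5 (o(A, f) = -((f*A + f*f) + 122)/5 = -((A*f + f²) + 122)/5 = -((f² + A*f) + 122)/5 = -(122 + f² + A*f)/5 = -122/5 - f²/5 - A*f/5)
27947 - (v/12625 + o(103, T)/(-9905)) = 27947 - (-231/12625 + (-122/5 - (-131/4)²/5 - ⅕*103*(-131/4))/(-9905)) = 27947 - (-231*1/12625 + (-122/5 - ⅕*17161/16 + 13493/20)*(-1/9905)) = 27947 - (-231/12625 + (-122/5 - 17161/80 + 13493/20)*(-1/9905)) = 27947 - (-231/12625 + (34859/80)*(-1/9905)) = 27947 - (-231/12625 - 34859/792400) = 27947 - 1*(-24925571/400162000) = 27947 + 24925571/400162000 = 11183352339571/400162000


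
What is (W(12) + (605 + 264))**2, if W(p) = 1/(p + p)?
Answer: 435014449/576 ≈ 7.5523e+5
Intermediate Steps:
W(p) = 1/(2*p)
(W(12) + (605 + 264))**2 = ((1/2)/12 + (605 + 264))**2 = ((1/2)*(1/12) + 869)**2 = (1/24 + 869)**2 = (20857/24)**2 = 435014449/576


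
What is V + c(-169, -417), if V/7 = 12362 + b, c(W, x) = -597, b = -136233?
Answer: -867694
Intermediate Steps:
V = -867097 (V = 7*(12362 - 136233) = 7*(-123871) = -867097)
V + c(-169, -417) = -867097 - 597 = -867694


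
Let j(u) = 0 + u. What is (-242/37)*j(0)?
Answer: 0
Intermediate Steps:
j(u) = u
(-242/37)*j(0) = -242/37*0 = 0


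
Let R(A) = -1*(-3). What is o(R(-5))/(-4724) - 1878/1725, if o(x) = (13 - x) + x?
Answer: -2964699/2716300 ≈ -1.0914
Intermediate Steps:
R(A) = 3
o(x) = 13
o(R(-5))/(-4724) - 1878/1725 = 13/(-4724) - 1878/1725 = 13*(-1/4724) - 1878*1/1725 = -13/4724 - 626/575 = -2964699/2716300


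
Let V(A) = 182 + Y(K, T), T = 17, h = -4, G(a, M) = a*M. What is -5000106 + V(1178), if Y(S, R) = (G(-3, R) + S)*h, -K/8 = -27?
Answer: -5000584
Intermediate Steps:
K = 216 (K = -8*(-27) = 216)
G(a, M) = M*a
Y(S, R) = -4*S + 12*R (Y(S, R) = (R*(-3) + S)*(-4) = (-3*R + S)*(-4) = (S - 3*R)*(-4) = -4*S + 12*R)
V(A) = -478 (V(A) = 182 + (-4*216 + 12*17) = 182 + (-864 + 204) = 182 - 660 = -478)
-5000106 + V(1178) = -5000106 - 478 = -5000584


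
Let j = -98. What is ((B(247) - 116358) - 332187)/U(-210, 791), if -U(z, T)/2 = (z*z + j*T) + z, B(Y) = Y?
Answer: -224149/33628 ≈ -6.6655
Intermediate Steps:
U(z, T) = -2*z - 2*z**2 + 196*T (U(z, T) = -2*((z*z - 98*T) + z) = -2*((z**2 - 98*T) + z) = -2*(z + z**2 - 98*T) = -2*z - 2*z**2 + 196*T)
((B(247) - 116358) - 332187)/U(-210, 791) = ((247 - 116358) - 332187)/(-2*(-210) - 2*(-210)**2 + 196*791) = (-116111 - 332187)/(420 - 2*44100 + 155036) = -448298/(420 - 88200 + 155036) = -448298/67256 = -448298*1/67256 = -224149/33628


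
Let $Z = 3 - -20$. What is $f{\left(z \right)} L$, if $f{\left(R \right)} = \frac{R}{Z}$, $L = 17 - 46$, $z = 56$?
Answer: $- \frac{1624}{23} \approx -70.609$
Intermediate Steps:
$L = -29$ ($L = 17 - 46 = -29$)
$Z = 23$ ($Z = 3 + 20 = 23$)
$f{\left(R \right)} = \frac{R}{23}$
$f{\left(z \right)} L = \frac{1}{23} \cdot 56 \left(-29\right) = \frac{56}{23} \left(-29\right) = - \frac{1624}{23}$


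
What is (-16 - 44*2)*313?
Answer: -32552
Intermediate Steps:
(-16 - 44*2)*313 = (-16 - 88)*313 = -104*313 = -32552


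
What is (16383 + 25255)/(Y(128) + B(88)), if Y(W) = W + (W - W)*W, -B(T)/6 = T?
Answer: -20819/200 ≈ -104.09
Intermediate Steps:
B(T) = -6*T
Y(W) = W (Y(W) = W + 0*W = W + 0 = W)
(16383 + 25255)/(Y(128) + B(88)) = (16383 + 25255)/(128 - 6*88) = 41638/(128 - 528) = 41638/(-400) = 41638*(-1/400) = -20819/200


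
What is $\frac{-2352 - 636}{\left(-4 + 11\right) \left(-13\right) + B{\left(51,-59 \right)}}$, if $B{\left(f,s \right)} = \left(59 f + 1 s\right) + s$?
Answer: $- \frac{747}{700} \approx -1.0671$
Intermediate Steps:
$B{\left(f,s \right)} = 2 s + 59 f$ ($B{\left(f,s \right)} = \left(59 f + s\right) + s = \left(s + 59 f\right) + s = 2 s + 59 f$)
$\frac{-2352 - 636}{\left(-4 + 11\right) \left(-13\right) + B{\left(51,-59 \right)}} = \frac{-2352 - 636}{\left(-4 + 11\right) \left(-13\right) + \left(2 \left(-59\right) + 59 \cdot 51\right)} = - \frac{2988}{7 \left(-13\right) + \left(-118 + 3009\right)} = - \frac{2988}{-91 + 2891} = - \frac{2988}{2800} = \left(-2988\right) \frac{1}{2800} = - \frac{747}{700}$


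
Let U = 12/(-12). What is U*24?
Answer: -24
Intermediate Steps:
U = -1 (U = 12*(-1/12) = -1)
U*24 = -1*24 = -24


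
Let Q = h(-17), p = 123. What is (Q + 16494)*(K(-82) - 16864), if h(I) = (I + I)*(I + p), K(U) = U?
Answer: -218433940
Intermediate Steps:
h(I) = 2*I*(123 + I) (h(I) = (I + I)*(I + 123) = (2*I)*(123 + I) = 2*I*(123 + I))
Q = -3604 (Q = 2*(-17)*(123 - 17) = 2*(-17)*106 = -3604)
(Q + 16494)*(K(-82) - 16864) = (-3604 + 16494)*(-82 - 16864) = 12890*(-16946) = -218433940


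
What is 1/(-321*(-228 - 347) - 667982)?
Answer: -1/483407 ≈ -2.0686e-6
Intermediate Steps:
1/(-321*(-228 - 347) - 667982) = 1/(-321*(-575) - 667982) = 1/(184575 - 667982) = 1/(-483407) = -1/483407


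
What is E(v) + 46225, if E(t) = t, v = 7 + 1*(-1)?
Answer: 46231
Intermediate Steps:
v = 6 (v = 7 - 1 = 6)
E(v) + 46225 = 6 + 46225 = 46231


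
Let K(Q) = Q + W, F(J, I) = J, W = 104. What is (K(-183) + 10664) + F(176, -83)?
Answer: 10761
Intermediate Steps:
K(Q) = 104 + Q (K(Q) = Q + 104 = 104 + Q)
(K(-183) + 10664) + F(176, -83) = ((104 - 183) + 10664) + 176 = (-79 + 10664) + 176 = 10585 + 176 = 10761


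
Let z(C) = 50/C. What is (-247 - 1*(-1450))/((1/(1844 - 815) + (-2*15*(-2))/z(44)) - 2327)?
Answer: -6189435/11700754 ≈ -0.52898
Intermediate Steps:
(-247 - 1*(-1450))/((1/(1844 - 815) + (-2*15*(-2))/z(44)) - 2327) = (-247 - 1*(-1450))/((1/(1844 - 815) + (-2*15*(-2))/((50/44))) - 2327) = (-247 + 1450)/((1/1029 + (-30*(-2))/((50*(1/44)))) - 2327) = 1203/((1/1029 + 60/(25/22)) - 2327) = 1203/((1/1029 + 60*(22/25)) - 2327) = 1203/((1/1029 + 264/5) - 2327) = 1203/(271661/5145 - 2327) = 1203/(-11700754/5145) = 1203*(-5145/11700754) = -6189435/11700754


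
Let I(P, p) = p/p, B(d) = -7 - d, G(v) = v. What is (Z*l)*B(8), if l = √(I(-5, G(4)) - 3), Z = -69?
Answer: 1035*I*√2 ≈ 1463.7*I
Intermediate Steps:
I(P, p) = 1
l = I*√2 (l = √(1 - 3) = √(-2) = I*√2 ≈ 1.4142*I)
(Z*l)*B(8) = (-69*I*√2)*(-7 - 1*8) = (-69*I*√2)*(-7 - 8) = -69*I*√2*(-15) = 1035*I*√2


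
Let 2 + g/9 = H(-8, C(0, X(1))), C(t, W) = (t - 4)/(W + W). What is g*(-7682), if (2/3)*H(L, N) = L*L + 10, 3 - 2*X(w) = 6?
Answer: -7536042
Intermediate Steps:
X(w) = -3/2 (X(w) = 3/2 - ½*6 = 3/2 - 3 = -3/2)
C(t, W) = (-4 + t)/(2*W) (C(t, W) = (-4 + t)/((2*W)) = (-4 + t)*(1/(2*W)) = (-4 + t)/(2*W))
H(L, N) = 15 + 3*L²/2 (H(L, N) = 3*(L*L + 10)/2 = 3*(L² + 10)/2 = 3*(10 + L²)/2 = 15 + 3*L²/2)
g = 981 (g = -18 + 9*(15 + (3/2)*(-8)²) = -18 + 9*(15 + (3/2)*64) = -18 + 9*(15 + 96) = -18 + 9*111 = -18 + 999 = 981)
g*(-7682) = 981*(-7682) = -7536042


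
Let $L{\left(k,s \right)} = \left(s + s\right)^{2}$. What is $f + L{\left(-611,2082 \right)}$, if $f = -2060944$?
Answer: $15277952$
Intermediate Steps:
$L{\left(k,s \right)} = 4 s^{2}$ ($L{\left(k,s \right)} = \left(2 s\right)^{2} = 4 s^{2}$)
$f + L{\left(-611,2082 \right)} = -2060944 + 4 \cdot 2082^{2} = -2060944 + 4 \cdot 4334724 = -2060944 + 17338896 = 15277952$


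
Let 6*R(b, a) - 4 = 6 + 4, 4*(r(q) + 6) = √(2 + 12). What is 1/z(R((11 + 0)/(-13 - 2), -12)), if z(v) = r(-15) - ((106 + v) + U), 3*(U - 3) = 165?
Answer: -12408/2138249 - 18*√14/2138249 ≈ -0.0058344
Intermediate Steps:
U = 58 (U = 3 + (⅓)*165 = 3 + 55 = 58)
r(q) = -6 + √14/4 (r(q) = -6 + √(2 + 12)/4 = -6 + √14/4)
R(b, a) = 7/3 (R(b, a) = ⅔ + (6 + 4)/6 = ⅔ + (⅙)*10 = ⅔ + 5/3 = 7/3)
z(v) = -170 - v + √14/4 (z(v) = (-6 + √14/4) - ((106 + v) + 58) = (-6 + √14/4) - (164 + v) = (-6 + √14/4) + (-164 - v) = -170 - v + √14/4)
1/z(R((11 + 0)/(-13 - 2), -12)) = 1/(-170 - 1*7/3 + √14/4) = 1/(-170 - 7/3 + √14/4) = 1/(-517/3 + √14/4)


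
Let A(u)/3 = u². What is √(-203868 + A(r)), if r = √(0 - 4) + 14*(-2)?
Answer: 2*√(-50967 + 3*(-14 + I)²) ≈ 0.37423 - 448.92*I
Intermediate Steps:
r = -28 + 2*I (r = √(-4) - 28 = 2*I - 28 = -28 + 2*I ≈ -28.0 + 2.0*I)
A(u) = 3*u²
√(-203868 + A(r)) = √(-203868 + 3*(-28 + 2*I)²)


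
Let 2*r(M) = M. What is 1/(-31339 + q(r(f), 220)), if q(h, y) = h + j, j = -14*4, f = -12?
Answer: -1/31401 ≈ -3.1846e-5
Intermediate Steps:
r(M) = M/2
j = -56
q(h, y) = -56 + h (q(h, y) = h - 56 = -56 + h)
1/(-31339 + q(r(f), 220)) = 1/(-31339 + (-56 + (½)*(-12))) = 1/(-31339 + (-56 - 6)) = 1/(-31339 - 62) = 1/(-31401) = -1/31401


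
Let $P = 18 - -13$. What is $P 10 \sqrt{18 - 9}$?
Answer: $930$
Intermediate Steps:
$P = 31$ ($P = 18 + 13 = 31$)
$P 10 \sqrt{18 - 9} = 31 \cdot 10 \sqrt{18 - 9} = 310 \sqrt{9} = 310 \cdot 3 = 930$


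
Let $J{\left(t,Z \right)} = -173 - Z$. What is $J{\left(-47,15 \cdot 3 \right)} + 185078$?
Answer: $184860$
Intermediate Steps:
$J{\left(-47,15 \cdot 3 \right)} + 185078 = \left(-173 - 15 \cdot 3\right) + 185078 = \left(-173 - 45\right) + 185078 = -218 + 185078 = 184860$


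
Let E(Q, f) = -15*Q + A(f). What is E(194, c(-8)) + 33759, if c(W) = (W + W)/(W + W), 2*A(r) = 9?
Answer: 61707/2 ≈ 30854.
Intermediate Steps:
A(r) = 9/2 (A(r) = (1/2)*9 = 9/2)
c(W) = 1 (c(W) = (2*W)/((2*W)) = (2*W)*(1/(2*W)) = 1)
E(Q, f) = 9/2 - 15*Q (E(Q, f) = -15*Q + 9/2 = 9/2 - 15*Q)
E(194, c(-8)) + 33759 = (9/2 - 15*194) + 33759 = (9/2 - 2910) + 33759 = -5811/2 + 33759 = 61707/2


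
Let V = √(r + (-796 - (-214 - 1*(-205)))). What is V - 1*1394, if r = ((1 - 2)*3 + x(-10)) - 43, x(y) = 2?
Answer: -1394 + I*√831 ≈ -1394.0 + 28.827*I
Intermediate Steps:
r = -44 (r = ((1 - 2)*3 + 2) - 43 = (-1*3 + 2) - 43 = (-3 + 2) - 43 = -1 - 43 = -44)
V = I*√831 (V = √(-44 + (-796 - (-214 - 1*(-205)))) = √(-44 + (-796 - (-214 + 205))) = √(-44 + (-796 - 1*(-9))) = √(-44 + (-796 + 9)) = √(-44 - 787) = √(-831) = I*√831 ≈ 28.827*I)
V - 1*1394 = I*√831 - 1*1394 = I*√831 - 1394 = -1394 + I*√831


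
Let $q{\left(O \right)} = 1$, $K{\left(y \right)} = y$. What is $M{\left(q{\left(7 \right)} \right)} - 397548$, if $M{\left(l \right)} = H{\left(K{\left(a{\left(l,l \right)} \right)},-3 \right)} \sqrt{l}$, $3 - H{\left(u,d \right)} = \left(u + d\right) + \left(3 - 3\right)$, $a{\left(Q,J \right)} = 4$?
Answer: $-397546$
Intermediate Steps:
$H{\left(u,d \right)} = 3 - d - u$ ($H{\left(u,d \right)} = 3 - \left(\left(u + d\right) + \left(3 - 3\right)\right) = 3 - \left(\left(d + u\right) + \left(3 - 3\right)\right) = 3 - \left(\left(d + u\right) + 0\right) = 3 - \left(d + u\right) = 3 - d - u$)
$M{\left(l \right)} = 2 \sqrt{l}$ ($M{\left(l \right)} = \left(3 - -3 - 4\right) \sqrt{l} = \left(3 + 3 - 4\right) \sqrt{l} = 2 \sqrt{l}$)
$M{\left(q{\left(7 \right)} \right)} - 397548 = 2 \sqrt{1} - 397548 = 2 \cdot 1 - 397548 = 2 - 397548 = -397546$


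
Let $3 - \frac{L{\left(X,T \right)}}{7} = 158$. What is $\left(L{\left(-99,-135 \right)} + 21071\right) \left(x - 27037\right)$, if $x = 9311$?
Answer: $-354271836$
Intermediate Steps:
$L{\left(X,T \right)} = -1085$ ($L{\left(X,T \right)} = 21 - 1106 = -1085$)
$\left(L{\left(-99,-135 \right)} + 21071\right) \left(x - 27037\right) = \left(-1085 + 21071\right) \left(9311 - 27037\right) = 19986 \left(-17726\right) = -354271836$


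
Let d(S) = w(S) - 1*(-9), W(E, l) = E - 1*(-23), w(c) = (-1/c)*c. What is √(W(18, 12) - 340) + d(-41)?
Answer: 8 + I*√299 ≈ 8.0 + 17.292*I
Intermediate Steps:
w(c) = -1
W(E, l) = 23 + E (W(E, l) = E + 23 = 23 + E)
d(S) = 8 (d(S) = -1 - 1*(-9) = -1 + 9 = 8)
√(W(18, 12) - 340) + d(-41) = √((23 + 18) - 340) + 8 = √(41 - 340) + 8 = √(-299) + 8 = I*√299 + 8 = 8 + I*√299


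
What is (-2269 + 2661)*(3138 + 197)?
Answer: 1307320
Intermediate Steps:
(-2269 + 2661)*(3138 + 197) = 392*3335 = 1307320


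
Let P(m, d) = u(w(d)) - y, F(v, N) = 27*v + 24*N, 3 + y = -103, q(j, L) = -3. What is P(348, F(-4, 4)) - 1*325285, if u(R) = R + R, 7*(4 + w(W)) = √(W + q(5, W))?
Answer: -325187 + 2*I*√15/7 ≈ -3.2519e+5 + 1.1066*I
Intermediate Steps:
w(W) = -4 + √(-3 + W)/7 (w(W) = -4 + √(W - 3)/7 = -4 + √(-3 + W)/7)
u(R) = 2*R
y = -106 (y = -3 - 103 = -106)
F(v, N) = 24*N + 27*v
P(m, d) = 98 + 2*√(-3 + d)/7 (P(m, d) = 2*(-4 + √(-3 + d)/7) - 1*(-106) = (-8 + 2*√(-3 + d)/7) + 106 = 98 + 2*√(-3 + d)/7)
P(348, F(-4, 4)) - 1*325285 = (98 + 2*√(-3 + (24*4 + 27*(-4)))/7) - 1*325285 = (98 + 2*√(-3 + (96 - 108))/7) - 325285 = (98 + 2*√(-3 - 12)/7) - 325285 = (98 + 2*√(-15)/7) - 325285 = (98 + 2*(I*√15)/7) - 325285 = (98 + 2*I*√15/7) - 325285 = -325187 + 2*I*√15/7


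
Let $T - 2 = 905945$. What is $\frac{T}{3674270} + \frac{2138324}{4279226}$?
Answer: $\frac{5866765840251}{7861515857510} \approx 0.74626$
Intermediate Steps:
$T = 905947$ ($T = 2 + 905945 = 905947$)
$\frac{T}{3674270} + \frac{2138324}{4279226} = \frac{905947}{3674270} + \frac{2138324}{4279226} = 905947 \cdot \frac{1}{3674270} + 2138324 \cdot \frac{1}{4279226} = \frac{905947}{3674270} + \frac{1069162}{2139613} = \frac{5866765840251}{7861515857510}$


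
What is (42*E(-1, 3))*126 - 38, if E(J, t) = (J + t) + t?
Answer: 26422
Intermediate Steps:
E(J, t) = J + 2*t
(42*E(-1, 3))*126 - 38 = (42*(-1 + 2*3))*126 - 38 = (42*(-1 + 6))*126 - 38 = (42*5)*126 - 38 = 210*126 - 38 = 26460 - 38 = 26422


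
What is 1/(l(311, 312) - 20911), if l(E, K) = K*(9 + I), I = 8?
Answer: -1/15607 ≈ -6.4074e-5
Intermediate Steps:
l(E, K) = 17*K (l(E, K) = K*(9 + 8) = K*17 = 17*K)
1/(l(311, 312) - 20911) = 1/(17*312 - 20911) = 1/(5304 - 20911) = 1/(-15607) = -1/15607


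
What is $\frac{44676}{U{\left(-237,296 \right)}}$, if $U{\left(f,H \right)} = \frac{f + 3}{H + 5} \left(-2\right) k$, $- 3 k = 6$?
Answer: $- \frac{373541}{26} \approx -14367.0$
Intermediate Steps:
$k = -2$ ($k = \left(- \frac{1}{3}\right) 6 = -2$)
$U{\left(f,H \right)} = \frac{4 \left(3 + f\right)}{5 + H}$ ($U{\left(f,H \right)} = \frac{f + 3}{H + 5} \left(-2\right) \left(-2\right) = \frac{3 + f}{5 + H} \left(-2\right) \left(-2\right) = - \frac{2 \left(3 + f\right)}{5 + H} \left(-2\right) = \frac{4 \left(3 + f\right)}{5 + H}$)
$\frac{44676}{U{\left(-237,296 \right)}} = \frac{44676}{4 \frac{1}{5 + 296} \left(3 - 237\right)} = \frac{44676}{4 \cdot \frac{1}{301} \left(-234\right)} = \frac{44676}{- \frac{936}{301}} = 44676 \left(- \frac{301}{936}\right) = - \frac{373541}{26}$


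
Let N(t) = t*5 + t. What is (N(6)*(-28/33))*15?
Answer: -5040/11 ≈ -458.18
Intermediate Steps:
N(t) = 6*t (N(t) = 5*t + t = 6*t)
(N(6)*(-28/33))*15 = ((6*6)*(-28/33))*15 = (36*(-28*1/33))*15 = (36*(-28/33))*15 = -336/11*15 = -5040/11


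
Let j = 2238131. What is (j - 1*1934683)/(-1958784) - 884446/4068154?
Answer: -185431991791/498039685296 ≈ -0.37232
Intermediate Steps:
(j - 1*1934683)/(-1958784) - 884446/4068154 = (2238131 - 1*1934683)/(-1958784) - 884446/4068154 = (2238131 - 1934683)*(-1/1958784) - 884446*1/4068154 = 303448*(-1/1958784) - 442223/2034077 = -37931/244848 - 442223/2034077 = -185431991791/498039685296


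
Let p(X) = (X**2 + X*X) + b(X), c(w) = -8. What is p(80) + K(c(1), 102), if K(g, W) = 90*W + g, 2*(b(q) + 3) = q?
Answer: 22009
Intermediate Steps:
b(q) = -3 + q/2
K(g, W) = g + 90*W
p(X) = -3 + X/2 + 2*X**2 (p(X) = (X**2 + X*X) + (-3 + X/2) = (X**2 + X**2) + (-3 + X/2) = 2*X**2 + (-3 + X/2) = -3 + X/2 + 2*X**2)
p(80) + K(c(1), 102) = (-3 + (1/2)*80 + 2*80**2) + (-8 + 90*102) = (-3 + 40 + 2*6400) + (-8 + 9180) = (-3 + 40 + 12800) + 9172 = 12837 + 9172 = 22009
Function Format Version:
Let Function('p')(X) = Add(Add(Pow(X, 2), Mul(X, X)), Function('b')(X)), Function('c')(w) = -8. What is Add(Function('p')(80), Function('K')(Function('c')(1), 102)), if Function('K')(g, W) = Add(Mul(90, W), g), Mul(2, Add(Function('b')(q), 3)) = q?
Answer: 22009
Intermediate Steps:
Function('b')(q) = Add(-3, Mul(Rational(1, 2), q))
Function('K')(g, W) = Add(g, Mul(90, W))
Function('p')(X) = Add(-3, Mul(Rational(1, 2), X), Mul(2, Pow(X, 2))) (Function('p')(X) = Add(Add(Pow(X, 2), Mul(X, X)), Add(-3, Mul(Rational(1, 2), X))) = Add(Add(Pow(X, 2), Pow(X, 2)), Add(-3, Mul(Rational(1, 2), X))) = Add(Mul(2, Pow(X, 2)), Add(-3, Mul(Rational(1, 2), X))) = Add(-3, Mul(Rational(1, 2), X), Mul(2, Pow(X, 2))))
Add(Function('p')(80), Function('K')(Function('c')(1), 102)) = Add(Add(-3, Mul(Rational(1, 2), 80), Mul(2, Pow(80, 2))), Add(-8, Mul(90, 102))) = Add(Add(-3, 40, Mul(2, 6400)), Add(-8, 9180)) = Add(Add(-3, 40, 12800), 9172) = Add(12837, 9172) = 22009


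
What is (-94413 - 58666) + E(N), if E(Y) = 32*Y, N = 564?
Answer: -135031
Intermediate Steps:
(-94413 - 58666) + E(N) = (-94413 - 58666) + 32*564 = -153079 + 18048 = -135031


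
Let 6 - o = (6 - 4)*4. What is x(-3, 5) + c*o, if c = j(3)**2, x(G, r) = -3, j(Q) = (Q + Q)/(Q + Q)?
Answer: -5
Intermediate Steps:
j(Q) = 1 (j(Q) = (2*Q)/((2*Q)) = (2*Q)*(1/(2*Q)) = 1)
c = 1 (c = 1**2 = 1)
o = -2 (o = 6 - (6 - 4)*4 = 6 - 2*4 = 6 - 1*8 = 6 - 8 = -2)
x(-3, 5) + c*o = -3 + 1*(-2) = -3 - 2 = -5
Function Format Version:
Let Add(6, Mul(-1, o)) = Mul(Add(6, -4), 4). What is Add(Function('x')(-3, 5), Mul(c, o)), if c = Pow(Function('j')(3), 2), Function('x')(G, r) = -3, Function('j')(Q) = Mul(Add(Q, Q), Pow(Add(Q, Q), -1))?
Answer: -5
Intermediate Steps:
Function('j')(Q) = 1 (Function('j')(Q) = Mul(Mul(2, Q), Pow(Mul(2, Q), -1)) = Mul(Mul(2, Q), Mul(Rational(1, 2), Pow(Q, -1))) = 1)
c = 1 (c = Pow(1, 2) = 1)
o = -2 (o = Add(6, Mul(-1, Mul(Add(6, -4), 4))) = Add(6, Mul(-1, Mul(2, 4))) = Add(6, Mul(-1, 8)) = Add(6, -8) = -2)
Add(Function('x')(-3, 5), Mul(c, o)) = Add(-3, Mul(1, -2)) = Add(-3, -2) = -5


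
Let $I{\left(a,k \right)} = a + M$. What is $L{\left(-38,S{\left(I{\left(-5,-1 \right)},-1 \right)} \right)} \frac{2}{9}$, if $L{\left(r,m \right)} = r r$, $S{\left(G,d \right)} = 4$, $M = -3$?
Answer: $\frac{2888}{9} \approx 320.89$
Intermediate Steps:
$I{\left(a,k \right)} = -3 + a$ ($I{\left(a,k \right)} = a - 3 = -3 + a$)
$L{\left(r,m \right)} = r^{2}$
$L{\left(-38,S{\left(I{\left(-5,-1 \right)},-1 \right)} \right)} \frac{2}{9} = \left(-38\right)^{2} \cdot \frac{2}{9} = 1444 \cdot 2 \cdot \frac{1}{9} = 1444 \cdot \frac{2}{9} = \frac{2888}{9}$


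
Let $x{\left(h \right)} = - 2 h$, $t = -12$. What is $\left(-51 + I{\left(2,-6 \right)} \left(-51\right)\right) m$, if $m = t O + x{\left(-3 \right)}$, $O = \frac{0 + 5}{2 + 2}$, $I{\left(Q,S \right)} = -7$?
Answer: $-2754$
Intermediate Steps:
$O = \frac{5}{4} \approx 1.25$
$m = -9$ ($m = \left(-12\right) \frac{5}{4} - -6 = -15 + 6 = -9$)
$\left(-51 + I{\left(2,-6 \right)} \left(-51\right)\right) m = \left(-51 - -357\right) \left(-9\right) = \left(-51 + 357\right) \left(-9\right) = 306 \left(-9\right) = -2754$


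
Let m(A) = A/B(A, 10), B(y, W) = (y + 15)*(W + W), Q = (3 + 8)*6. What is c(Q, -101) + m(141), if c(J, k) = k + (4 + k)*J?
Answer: -6763073/1040 ≈ -6503.0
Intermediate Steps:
Q = 66 (Q = 11*6 = 66)
c(J, k) = k + J*(4 + k)
B(y, W) = 2*W*(15 + y) (B(y, W) = (15 + y)*(2*W) = 2*W*(15 + y))
m(A) = A/(300 + 20*A) (m(A) = A/((2*10*(15 + A))) = A/(300 + 20*A))
c(Q, -101) + m(141) = (-101 + 4*66 + 66*(-101)) + (1/20)*141/(15 + 141) = (-101 + 264 - 6666) + (1/20)*141/156 = -6503 + (1/20)*141*(1/156) = -6503 + 47/1040 = -6763073/1040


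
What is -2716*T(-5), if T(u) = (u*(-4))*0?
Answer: 0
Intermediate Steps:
T(u) = 0 (T(u) = -4*u*0 = 0)
-2716*T(-5) = -2716*0 = 0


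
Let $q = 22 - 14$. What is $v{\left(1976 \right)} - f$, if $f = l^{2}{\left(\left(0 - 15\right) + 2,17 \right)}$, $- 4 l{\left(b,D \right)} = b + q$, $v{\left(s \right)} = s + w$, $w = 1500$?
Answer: $\frac{55591}{16} \approx 3474.4$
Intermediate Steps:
$q = 8$ ($q = 22 - 14 = 8$)
$v{\left(s \right)} = 1500 + s$ ($v{\left(s \right)} = s + 1500 = 1500 + s$)
$l{\left(b,D \right)} = -2 - \frac{b}{4}$ ($l{\left(b,D \right)} = - \frac{b + 8}{4} = - \frac{8 + b}{4} = -2 - \frac{b}{4}$)
$f = \frac{25}{16}$ ($f = \left(-2 - \frac{\left(0 - 15\right) + 2}{4}\right)^{2} = \left(-2 - \frac{-15 + 2}{4}\right)^{2} = \left(-2 - - \frac{13}{4}\right)^{2} = \left(-2 + \frac{13}{4}\right)^{2} = \left(\frac{5}{4}\right)^{2} = \frac{25}{16} \approx 1.5625$)
$v{\left(1976 \right)} - f = \left(1500 + 1976\right) - \frac{25}{16} = 3476 - \frac{25}{16} = \frac{55591}{16}$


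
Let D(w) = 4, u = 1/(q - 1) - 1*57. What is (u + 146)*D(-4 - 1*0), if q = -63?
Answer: 5695/16 ≈ 355.94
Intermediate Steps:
u = -3649/64 (u = 1/(-63 - 1) - 1*57 = 1/(-64) - 57 = -1/64 - 57 = -3649/64 ≈ -57.016)
(u + 146)*D(-4 - 1*0) = (-3649/64 + 146)*4 = (5695/64)*4 = 5695/16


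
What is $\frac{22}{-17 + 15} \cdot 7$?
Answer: $-77$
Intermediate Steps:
$\frac{22}{-17 + 15} \cdot 7 = \frac{22}{-2} \cdot 7 = 22 \left(- \frac{1}{2}\right) 7 = \left(-11\right) 7 = -77$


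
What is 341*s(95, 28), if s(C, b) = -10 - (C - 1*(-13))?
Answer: -40238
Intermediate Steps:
s(C, b) = -23 - C (s(C, b) = -10 - (C + 13) = -10 - (13 + C) = -10 + (-13 - C) = -23 - C)
341*s(95, 28) = 341*(-23 - 1*95) = 341*(-23 - 95) = 341*(-118) = -40238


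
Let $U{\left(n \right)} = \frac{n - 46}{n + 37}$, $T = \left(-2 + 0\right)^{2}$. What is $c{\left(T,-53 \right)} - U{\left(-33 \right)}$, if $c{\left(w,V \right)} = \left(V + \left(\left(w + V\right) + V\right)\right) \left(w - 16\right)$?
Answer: $\frac{7519}{4} \approx 1879.8$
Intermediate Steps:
$T = 4$ ($T = \left(-2\right)^{2} = 4$)
$c{\left(w,V \right)} = \left(-16 + w\right) \left(w + 3 V\right)$ ($c{\left(w,V \right)} = \left(V + \left(\left(V + w\right) + V\right)\right) \left(-16 + w\right) = \left(V + \left(w + 2 V\right)\right) \left(-16 + w\right) = \left(w + 3 V\right) \left(-16 + w\right) = \left(-16 + w\right) \left(w + 3 V\right)$)
$U{\left(n \right)} = \frac{-46 + n}{37 + n}$
$c{\left(T,-53 \right)} - U{\left(-33 \right)} = \left(4^{2} - -2544 - 64 + 3 \left(-53\right) 4\right) - \frac{-46 - 33}{37 - 33} = \left(16 + 2544 - 64 - 636\right) - \frac{1}{4} \left(-79\right) = 1860 - \frac{1}{4} \left(-79\right) = 1860 - - \frac{79}{4} = 1860 + \frac{79}{4} = \frac{7519}{4}$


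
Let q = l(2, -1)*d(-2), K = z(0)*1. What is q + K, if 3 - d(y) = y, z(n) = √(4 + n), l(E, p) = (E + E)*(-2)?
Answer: -38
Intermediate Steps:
l(E, p) = -4*E (l(E, p) = (2*E)*(-2) = -4*E)
d(y) = 3 - y
K = 2 (K = √(4 + 0)*1 = √4*1 = 2*1 = 2)
q = -40 (q = (-4*2)*(3 - 1*(-2)) = -8*(3 + 2) = -8*5 = -40)
q + K = -40 + 2 = -38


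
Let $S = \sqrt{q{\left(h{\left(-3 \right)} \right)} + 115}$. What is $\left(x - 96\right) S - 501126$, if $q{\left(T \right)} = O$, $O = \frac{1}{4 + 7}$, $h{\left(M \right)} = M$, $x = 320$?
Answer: $-501126 + \frac{224 \sqrt{13926}}{11} \approx -4.9872 \cdot 10^{5}$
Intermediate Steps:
$O = \frac{1}{11} \approx 0.090909$
$q{\left(T \right)} = \frac{1}{11}$
$S = \frac{\sqrt{13926}}{11}$ ($S = \sqrt{\frac{1}{11} + 115} = \sqrt{\frac{1266}{11}} = \frac{\sqrt{13926}}{11} \approx 10.728$)
$\left(x - 96\right) S - 501126 = \left(320 - 96\right) \frac{\sqrt{13926}}{11} - 501126 = 224 \frac{\sqrt{13926}}{11} - 501126 = \frac{224 \sqrt{13926}}{11} - 501126 = -501126 + \frac{224 \sqrt{13926}}{11}$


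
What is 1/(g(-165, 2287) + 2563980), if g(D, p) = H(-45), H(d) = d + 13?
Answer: 1/2563948 ≈ 3.9002e-7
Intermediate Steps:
H(d) = 13 + d
g(D, p) = -32 (g(D, p) = 13 - 45 = -32)
1/(g(-165, 2287) + 2563980) = 1/(-32 + 2563980) = 1/2563948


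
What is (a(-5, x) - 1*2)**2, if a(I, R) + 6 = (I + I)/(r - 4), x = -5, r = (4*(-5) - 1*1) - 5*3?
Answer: 961/16 ≈ 60.063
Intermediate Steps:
r = -36 (r = (-20 - 1) - 15 = -21 - 15 = -36)
a(I, R) = -6 - I/20 (a(I, R) = -6 + (I + I)/(-36 - 4) = -6 + (2*I)/(-40) = -6 + (2*I)*(-1/40) = -6 - I/20)
(a(-5, x) - 1*2)**2 = ((-6 - 1/20*(-5)) - 1*2)**2 = ((-6 + 1/4) - 2)**2 = (-23/4 - 2)**2 = (-31/4)**2 = 961/16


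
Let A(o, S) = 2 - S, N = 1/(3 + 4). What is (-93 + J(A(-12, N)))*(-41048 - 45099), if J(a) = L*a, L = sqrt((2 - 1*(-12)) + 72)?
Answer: 8011671 - 1119911*sqrt(86)/7 ≈ 6.5280e+6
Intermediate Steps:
N = 1/7 ≈ 0.14286
L = sqrt(86) (L = sqrt((2 + 12) + 72) = sqrt(14 + 72) = sqrt(86) ≈ 9.2736)
J(a) = a*sqrt(86) (J(a) = sqrt(86)*a = a*sqrt(86))
(-93 + J(A(-12, N)))*(-41048 - 45099) = (-93 + (2 - 1*1/7)*sqrt(86))*(-41048 - 45099) = (-93 + (2 - 1/7)*sqrt(86))*(-86147) = (-93 + 13*sqrt(86)/7)*(-86147) = 8011671 - 1119911*sqrt(86)/7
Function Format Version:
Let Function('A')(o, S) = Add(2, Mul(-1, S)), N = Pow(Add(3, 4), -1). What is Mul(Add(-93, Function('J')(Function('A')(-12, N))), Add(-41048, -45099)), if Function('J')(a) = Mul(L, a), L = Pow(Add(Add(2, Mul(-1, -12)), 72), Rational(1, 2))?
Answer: Add(8011671, Mul(Rational(-1119911, 7), Pow(86, Rational(1, 2)))) ≈ 6.5280e+6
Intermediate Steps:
N = Rational(1, 7) (N = Pow(7, -1) = Rational(1, 7) ≈ 0.14286)
L = Pow(86, Rational(1, 2)) (L = Pow(Add(Add(2, 12), 72), Rational(1, 2)) = Pow(Add(14, 72), Rational(1, 2)) = Pow(86, Rational(1, 2)) ≈ 9.2736)
Function('J')(a) = Mul(a, Pow(86, Rational(1, 2))) (Function('J')(a) = Mul(Pow(86, Rational(1, 2)), a) = Mul(a, Pow(86, Rational(1, 2))))
Mul(Add(-93, Function('J')(Function('A')(-12, N))), Add(-41048, -45099)) = Mul(Add(-93, Mul(Add(2, Mul(-1, Rational(1, 7))), Pow(86, Rational(1, 2)))), Add(-41048, -45099)) = Mul(Add(-93, Mul(Add(2, Rational(-1, 7)), Pow(86, Rational(1, 2)))), -86147) = Mul(Add(-93, Mul(Rational(13, 7), Pow(86, Rational(1, 2)))), -86147) = Add(8011671, Mul(Rational(-1119911, 7), Pow(86, Rational(1, 2))))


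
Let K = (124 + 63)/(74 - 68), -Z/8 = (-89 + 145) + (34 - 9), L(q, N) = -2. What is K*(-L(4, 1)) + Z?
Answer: -1757/3 ≈ -585.67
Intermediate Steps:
Z = -648 (Z = -8*((-89 + 145) + (34 - 9)) = -8*(56 + 25) = -8*81 = -648)
K = 187/6 ≈ 31.167
K*(-L(4, 1)) + Z = 187*(-1*(-2))/6 - 648 = (187/6)*2 - 648 = 187/3 - 648 = -1757/3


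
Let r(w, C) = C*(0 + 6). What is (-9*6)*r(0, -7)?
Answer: 2268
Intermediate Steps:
r(w, C) = 6*C (r(w, C) = C*6 = 6*C)
(-9*6)*r(0, -7) = (-9*6)*(6*(-7)) = -54*(-42) = 2268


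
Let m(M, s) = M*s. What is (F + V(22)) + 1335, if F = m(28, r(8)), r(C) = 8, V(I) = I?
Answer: 1581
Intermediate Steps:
F = 224 (F = 28*8 = 224)
(F + V(22)) + 1335 = (224 + 22) + 1335 = 246 + 1335 = 1581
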